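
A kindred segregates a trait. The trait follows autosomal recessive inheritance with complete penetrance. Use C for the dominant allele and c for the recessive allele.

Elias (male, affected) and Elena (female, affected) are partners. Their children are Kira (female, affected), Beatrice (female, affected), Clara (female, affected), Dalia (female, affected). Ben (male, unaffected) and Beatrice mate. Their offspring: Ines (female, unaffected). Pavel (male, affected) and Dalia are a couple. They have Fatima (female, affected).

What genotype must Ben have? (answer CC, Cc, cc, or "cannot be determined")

Ben's phenotype allows CC or Cc, and no parent or child forces a single allele at both positions; consistent genotype assignments exist with Ben as CC or Cc.

cannot be determined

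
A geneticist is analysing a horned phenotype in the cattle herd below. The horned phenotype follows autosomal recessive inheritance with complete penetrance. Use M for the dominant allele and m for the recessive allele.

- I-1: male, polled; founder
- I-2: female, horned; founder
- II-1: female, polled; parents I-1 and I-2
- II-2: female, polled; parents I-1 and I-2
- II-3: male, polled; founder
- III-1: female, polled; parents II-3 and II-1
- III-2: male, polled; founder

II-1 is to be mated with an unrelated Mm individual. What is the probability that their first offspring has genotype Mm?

1/2

II-1 is polled so carries M and received m from I-2 (mm), so II-1 is Mm.
The cross gives 1/4 MM : 1/2 Mm : 1/4 mm, so P(offspring has genotype Mm) = 1/2.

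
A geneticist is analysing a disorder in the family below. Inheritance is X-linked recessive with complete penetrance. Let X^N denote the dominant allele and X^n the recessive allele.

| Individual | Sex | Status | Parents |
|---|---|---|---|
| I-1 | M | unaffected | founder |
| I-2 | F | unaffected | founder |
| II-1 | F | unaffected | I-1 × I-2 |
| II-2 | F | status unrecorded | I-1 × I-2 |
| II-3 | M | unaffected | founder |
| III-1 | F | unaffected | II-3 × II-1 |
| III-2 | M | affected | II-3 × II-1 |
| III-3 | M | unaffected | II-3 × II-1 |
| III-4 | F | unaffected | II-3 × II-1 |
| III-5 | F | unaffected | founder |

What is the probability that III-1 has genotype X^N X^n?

1/2

II-3 is unaffected, so II-3 is X^N Y.
II-1 is unaffected so carries N and passed n to III-2 (X^n Y), so II-1 is X^N X^n.
Their cross gives offspring ratios 1/2 X^N X^N : 1/2 X^N X^n. Conditioning on III-1 being unaffected, P(X^N X^n) = 1/2 / 1 = 1/2.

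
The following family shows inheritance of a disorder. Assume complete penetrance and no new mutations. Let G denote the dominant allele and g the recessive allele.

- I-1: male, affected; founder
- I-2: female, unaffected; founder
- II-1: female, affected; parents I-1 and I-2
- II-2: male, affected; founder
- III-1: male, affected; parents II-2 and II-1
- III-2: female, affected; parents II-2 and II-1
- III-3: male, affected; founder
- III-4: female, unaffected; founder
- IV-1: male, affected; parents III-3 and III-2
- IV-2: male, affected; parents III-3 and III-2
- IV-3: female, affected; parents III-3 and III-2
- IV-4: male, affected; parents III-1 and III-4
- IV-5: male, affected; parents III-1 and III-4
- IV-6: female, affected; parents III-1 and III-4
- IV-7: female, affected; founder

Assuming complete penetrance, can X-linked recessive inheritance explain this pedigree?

A consistent assignment under X-linked recessive exists: I-1 X^g Y, I-2 X^G X^g, II-1 X^g X^g, II-2 X^g Y, III-1 X^g Y, III-2 X^g X^g, III-3 X^g Y, III-4 X^G X^g, IV-1 X^g Y, IV-2 X^g Y, IV-3 X^g X^g, IV-4 X^g Y, IV-5 X^g Y, IV-6 X^g X^g, IV-7 X^g X^g.
In this assignment every recorded phenotype matches its genotype and every non-founder's genotype is obtainable from its parents' genotypes, so the pedigree is consistent.

Yes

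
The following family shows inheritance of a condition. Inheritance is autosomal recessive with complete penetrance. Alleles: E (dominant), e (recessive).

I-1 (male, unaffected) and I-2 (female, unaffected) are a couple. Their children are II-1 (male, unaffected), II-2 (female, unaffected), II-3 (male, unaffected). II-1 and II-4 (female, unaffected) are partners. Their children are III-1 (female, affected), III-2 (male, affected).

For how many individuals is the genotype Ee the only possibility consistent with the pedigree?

Obligate heterozygotes: II-1 is unaffected so carries E and passed e to III-1 (ee), so II-1 is Ee; II-4 is unaffected so carries E and passed e to III-1 (ee), so II-4 is Ee.
Every other individual is either homozygous by phenotype or has at least one consistent homozygous assignment, so the count is 2.

2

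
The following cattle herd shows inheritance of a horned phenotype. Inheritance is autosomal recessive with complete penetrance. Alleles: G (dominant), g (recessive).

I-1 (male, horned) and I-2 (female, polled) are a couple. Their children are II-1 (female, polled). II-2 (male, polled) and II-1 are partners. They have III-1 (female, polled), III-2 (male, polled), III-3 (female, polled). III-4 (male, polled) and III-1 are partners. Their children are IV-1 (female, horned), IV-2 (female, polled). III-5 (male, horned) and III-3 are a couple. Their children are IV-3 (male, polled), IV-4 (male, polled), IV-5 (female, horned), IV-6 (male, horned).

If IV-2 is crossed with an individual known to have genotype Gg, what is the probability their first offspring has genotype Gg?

III-4 is polled so carries G and passed g to IV-1 (gg), so III-4 is Gg.
III-1 is polled so carries G and passed g to IV-1 (gg), so III-1 is Gg.
IV-2 is a polled offspring of III-4 (Gg) × III-1 (Gg), whose cross gives 1/4 GG : 1/2 Gg : 1/4 gg; conditioning on being polled, IV-2 is GG with probability 1/3, Gg with probability 2/3.
Summing over parental genotype combinations, P(offspring has genotype Gg) = 1/3·1/2 + 2/3·1/2 = 1/2.

1/2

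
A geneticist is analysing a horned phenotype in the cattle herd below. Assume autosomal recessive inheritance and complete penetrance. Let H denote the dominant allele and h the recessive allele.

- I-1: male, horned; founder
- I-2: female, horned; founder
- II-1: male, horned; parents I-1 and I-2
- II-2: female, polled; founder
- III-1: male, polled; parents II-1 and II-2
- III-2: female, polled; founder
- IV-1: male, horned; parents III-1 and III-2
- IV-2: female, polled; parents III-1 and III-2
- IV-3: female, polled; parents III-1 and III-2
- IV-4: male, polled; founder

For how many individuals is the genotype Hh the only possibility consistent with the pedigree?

2

Obligate heterozygotes: III-1 is polled so carries H and received h from II-1 (hh), so III-1 is Hh; III-2 is polled so carries H and passed h to IV-1 (hh), so III-2 is Hh.
Every other individual is either homozygous by phenotype or has at least one consistent homozygous assignment, so the count is 2.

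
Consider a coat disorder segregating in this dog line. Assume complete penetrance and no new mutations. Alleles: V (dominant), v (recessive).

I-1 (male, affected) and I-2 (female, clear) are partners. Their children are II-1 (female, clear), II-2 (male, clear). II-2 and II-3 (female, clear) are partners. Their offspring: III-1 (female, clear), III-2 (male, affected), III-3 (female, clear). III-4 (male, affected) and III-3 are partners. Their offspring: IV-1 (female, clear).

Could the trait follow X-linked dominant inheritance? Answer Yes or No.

No

Under X-linked dominant, II-1 (clear, female) cannot arise from I-1 (affected) × I-2 (clear).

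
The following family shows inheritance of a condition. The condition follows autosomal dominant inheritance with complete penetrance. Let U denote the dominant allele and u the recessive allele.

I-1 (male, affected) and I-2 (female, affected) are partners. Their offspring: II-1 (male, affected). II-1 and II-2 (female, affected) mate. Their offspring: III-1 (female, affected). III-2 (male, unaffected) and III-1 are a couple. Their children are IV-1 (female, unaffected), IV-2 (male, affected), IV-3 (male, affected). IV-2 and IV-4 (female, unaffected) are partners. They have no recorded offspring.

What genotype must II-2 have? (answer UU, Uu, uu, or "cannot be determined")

cannot be determined

II-2's phenotype allows UU or Uu, and no parent or child forces a single allele at both positions; consistent genotype assignments exist with II-2 as UU or Uu.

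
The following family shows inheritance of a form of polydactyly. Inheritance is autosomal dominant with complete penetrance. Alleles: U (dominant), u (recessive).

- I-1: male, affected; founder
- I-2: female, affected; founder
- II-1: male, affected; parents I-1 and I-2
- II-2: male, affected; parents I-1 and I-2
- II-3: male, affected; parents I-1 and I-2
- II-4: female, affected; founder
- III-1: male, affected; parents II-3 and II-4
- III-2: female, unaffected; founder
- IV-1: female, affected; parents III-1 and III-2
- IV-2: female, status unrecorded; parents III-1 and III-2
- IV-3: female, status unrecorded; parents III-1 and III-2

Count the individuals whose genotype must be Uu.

1

Obligate heterozygotes: IV-1 is affected so carries U and received u from III-2 (uu), so IV-1 is Uu.
Every other individual is either homozygous by phenotype or has at least one consistent homozygous assignment, so the count is 1.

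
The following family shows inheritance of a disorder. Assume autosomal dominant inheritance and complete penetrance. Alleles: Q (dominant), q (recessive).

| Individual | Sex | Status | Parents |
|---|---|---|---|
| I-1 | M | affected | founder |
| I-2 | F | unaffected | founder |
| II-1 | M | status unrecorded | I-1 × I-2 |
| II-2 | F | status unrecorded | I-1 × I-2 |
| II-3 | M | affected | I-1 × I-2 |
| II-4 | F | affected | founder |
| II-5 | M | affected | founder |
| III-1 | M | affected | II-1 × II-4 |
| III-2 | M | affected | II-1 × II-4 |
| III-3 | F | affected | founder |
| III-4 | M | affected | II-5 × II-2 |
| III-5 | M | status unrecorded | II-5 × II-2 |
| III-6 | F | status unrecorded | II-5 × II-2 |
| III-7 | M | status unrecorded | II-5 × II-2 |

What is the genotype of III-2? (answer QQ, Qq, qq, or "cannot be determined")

cannot be determined

III-2's phenotype allows QQ or Qq, and no parent or child forces a single allele at both positions; consistent genotype assignments exist with III-2 as QQ or Qq.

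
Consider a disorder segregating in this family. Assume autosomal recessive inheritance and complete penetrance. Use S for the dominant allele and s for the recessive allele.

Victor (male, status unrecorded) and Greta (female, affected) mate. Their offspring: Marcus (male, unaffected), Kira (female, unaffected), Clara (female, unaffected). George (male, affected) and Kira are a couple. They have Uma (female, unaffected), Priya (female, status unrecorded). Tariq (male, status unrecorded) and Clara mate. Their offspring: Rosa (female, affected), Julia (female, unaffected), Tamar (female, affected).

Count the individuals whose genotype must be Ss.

4

Obligate heterozygotes: Marcus is unaffected so carries S and received s from Greta (ss), so Marcus is Ss; Kira is unaffected so carries S and received s from Greta (ss), so Kira is Ss; Clara is unaffected so carries S and received s from Greta (ss), so Clara is Ss; Uma is unaffected so carries S and received s from George (ss), so Uma is Ss.
Every other individual is either homozygous by phenotype or has at least one consistent homozygous assignment, so the count is 4.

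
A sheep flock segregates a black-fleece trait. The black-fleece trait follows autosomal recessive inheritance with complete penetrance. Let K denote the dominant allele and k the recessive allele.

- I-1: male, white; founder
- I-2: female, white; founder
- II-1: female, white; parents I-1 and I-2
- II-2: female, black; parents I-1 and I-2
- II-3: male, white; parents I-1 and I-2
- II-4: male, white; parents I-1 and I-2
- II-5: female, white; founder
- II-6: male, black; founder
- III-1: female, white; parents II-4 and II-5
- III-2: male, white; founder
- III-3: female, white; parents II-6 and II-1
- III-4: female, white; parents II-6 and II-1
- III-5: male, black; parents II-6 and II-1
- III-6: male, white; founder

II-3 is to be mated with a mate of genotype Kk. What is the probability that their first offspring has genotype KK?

I-1 is white so carries K and passed k to II-2 (kk), so I-1 is Kk.
I-2 is white so carries K and passed k to II-2 (kk), so I-2 is Kk.
II-3 is a white offspring of I-1 (Kk) × I-2 (Kk), whose cross gives 1/4 KK : 1/2 Kk : 1/4 kk; conditioning on being white, II-3 is KK with probability 1/3, Kk with probability 2/3.
Summing over parental genotype combinations, P(offspring has genotype KK) = 1/3·1/2 + 2/3·1/4 = 1/3.

1/3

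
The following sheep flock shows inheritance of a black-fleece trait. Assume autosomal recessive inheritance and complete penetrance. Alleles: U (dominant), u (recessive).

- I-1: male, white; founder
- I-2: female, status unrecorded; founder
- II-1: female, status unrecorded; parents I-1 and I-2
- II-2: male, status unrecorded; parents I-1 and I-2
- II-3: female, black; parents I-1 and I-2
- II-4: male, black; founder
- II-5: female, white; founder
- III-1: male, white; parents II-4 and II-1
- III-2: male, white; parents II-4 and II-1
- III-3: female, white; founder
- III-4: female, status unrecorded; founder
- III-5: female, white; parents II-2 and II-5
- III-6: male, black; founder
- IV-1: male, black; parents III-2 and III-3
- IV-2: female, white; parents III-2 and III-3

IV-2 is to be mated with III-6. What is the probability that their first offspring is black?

III-2 is white so carries U and received u from II-4 (uu), so III-2 is Uu.
III-3 is white so carries U and passed u to IV-1 (uu), so III-3 is Uu.
IV-2 is a white offspring of III-2 (Uu) × III-3 (Uu), whose cross gives 1/4 UU : 1/2 Uu : 1/4 uu; conditioning on being white, IV-2 is UU with probability 1/3, Uu with probability 2/3.
III-6 is black, so III-6 is uu.
Summing over parental genotype combinations, P(offspring is black) = 2/3·1/2 = 1/3.

1/3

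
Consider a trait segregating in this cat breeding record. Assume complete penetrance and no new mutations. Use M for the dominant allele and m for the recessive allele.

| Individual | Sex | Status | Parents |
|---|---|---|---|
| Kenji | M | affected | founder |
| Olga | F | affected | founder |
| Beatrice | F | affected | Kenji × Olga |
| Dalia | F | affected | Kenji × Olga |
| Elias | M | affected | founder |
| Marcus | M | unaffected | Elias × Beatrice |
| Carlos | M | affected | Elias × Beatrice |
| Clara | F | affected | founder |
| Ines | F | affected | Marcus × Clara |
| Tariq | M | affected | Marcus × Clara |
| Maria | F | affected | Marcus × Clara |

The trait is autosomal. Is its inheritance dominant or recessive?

dominant

Elias and Beatrice are both affected yet have an unaffected child Marcus. Under a recessive model two affected parents are homozygous and every child would be affected, so the trait cannot be recessive.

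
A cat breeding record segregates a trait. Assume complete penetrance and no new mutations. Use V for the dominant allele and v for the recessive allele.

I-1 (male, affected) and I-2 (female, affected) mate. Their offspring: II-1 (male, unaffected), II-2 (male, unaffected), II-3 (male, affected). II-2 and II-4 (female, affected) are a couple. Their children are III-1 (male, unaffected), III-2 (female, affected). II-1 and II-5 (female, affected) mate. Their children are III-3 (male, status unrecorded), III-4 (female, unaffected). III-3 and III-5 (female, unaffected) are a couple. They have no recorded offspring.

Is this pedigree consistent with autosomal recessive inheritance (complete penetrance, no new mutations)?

No

Under autosomal recessive, II-1 (unaffected, male) cannot arise from I-1 (affected) × I-2 (affected).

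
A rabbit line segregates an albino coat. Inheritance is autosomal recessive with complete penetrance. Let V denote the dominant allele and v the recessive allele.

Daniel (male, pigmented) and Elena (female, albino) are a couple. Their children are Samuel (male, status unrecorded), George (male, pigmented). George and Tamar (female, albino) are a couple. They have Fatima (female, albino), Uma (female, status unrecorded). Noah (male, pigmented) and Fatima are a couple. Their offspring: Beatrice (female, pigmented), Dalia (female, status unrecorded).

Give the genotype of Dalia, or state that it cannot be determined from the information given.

cannot be determined

Dalia's phenotype is unrecorded, and no parent or child forces a single allele at both positions; consistent genotype assignments exist with Dalia as Vv or vv.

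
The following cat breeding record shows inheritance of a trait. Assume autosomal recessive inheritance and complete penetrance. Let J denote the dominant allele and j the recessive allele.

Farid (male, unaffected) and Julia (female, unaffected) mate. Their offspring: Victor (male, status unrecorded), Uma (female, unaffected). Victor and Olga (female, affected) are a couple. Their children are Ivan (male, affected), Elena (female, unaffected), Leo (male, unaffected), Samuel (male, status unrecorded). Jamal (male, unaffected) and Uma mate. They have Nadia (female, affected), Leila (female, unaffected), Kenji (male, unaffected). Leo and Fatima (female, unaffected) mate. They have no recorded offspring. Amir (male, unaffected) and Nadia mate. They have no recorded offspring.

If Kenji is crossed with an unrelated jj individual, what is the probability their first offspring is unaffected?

2/3

Jamal is unaffected so carries J and passed j to Nadia (jj), so Jamal is Jj.
Uma is unaffected so carries J and passed j to Nadia (jj), so Uma is Jj.
Kenji is an unaffected offspring of Jamal (Jj) × Uma (Jj), whose cross gives 1/4 JJ : 1/2 Jj : 1/4 jj; conditioning on being unaffected, Kenji is JJ with probability 1/3, Jj with probability 2/3.
Summing over parental genotype combinations, P(offspring is unaffected) = 1/3·1 + 2/3·1/2 = 2/3.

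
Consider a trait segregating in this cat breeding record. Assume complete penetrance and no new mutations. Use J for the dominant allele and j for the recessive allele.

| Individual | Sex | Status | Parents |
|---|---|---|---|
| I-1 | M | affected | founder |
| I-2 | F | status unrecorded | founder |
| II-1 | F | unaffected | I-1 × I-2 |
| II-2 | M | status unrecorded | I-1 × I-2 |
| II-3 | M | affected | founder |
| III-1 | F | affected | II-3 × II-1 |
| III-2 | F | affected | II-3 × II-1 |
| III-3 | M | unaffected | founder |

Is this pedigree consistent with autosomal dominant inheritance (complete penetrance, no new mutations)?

A consistent assignment under autosomal dominant exists: I-1 Jj, I-2 Jj, II-1 jj, II-2 JJ, II-3 JJ, III-1 Jj, III-2 Jj, III-3 jj.
In this assignment every recorded phenotype matches its genotype and every non-founder's genotype is obtainable from its parents' genotypes, so the pedigree is consistent.

Yes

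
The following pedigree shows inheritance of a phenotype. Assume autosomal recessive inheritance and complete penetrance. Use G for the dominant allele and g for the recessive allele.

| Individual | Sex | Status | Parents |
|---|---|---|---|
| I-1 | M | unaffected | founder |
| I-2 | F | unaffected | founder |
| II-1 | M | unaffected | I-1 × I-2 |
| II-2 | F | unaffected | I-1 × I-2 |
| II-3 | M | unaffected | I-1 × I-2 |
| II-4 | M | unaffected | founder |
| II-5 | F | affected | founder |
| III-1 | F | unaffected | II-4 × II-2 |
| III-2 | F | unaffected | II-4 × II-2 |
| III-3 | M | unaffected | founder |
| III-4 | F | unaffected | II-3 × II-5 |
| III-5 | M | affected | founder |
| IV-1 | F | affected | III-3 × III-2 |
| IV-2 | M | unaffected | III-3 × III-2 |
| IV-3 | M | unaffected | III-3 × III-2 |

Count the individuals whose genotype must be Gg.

3

Obligate heterozygotes: III-2 is unaffected so carries G and passed g to IV-1 (gg), so III-2 is Gg; III-3 is unaffected so carries G and passed g to IV-1 (gg), so III-3 is Gg; III-4 is unaffected so carries G and received g from II-5 (gg), so III-4 is Gg.
Every other individual is either homozygous by phenotype or has at least one consistent homozygous assignment, so the count is 3.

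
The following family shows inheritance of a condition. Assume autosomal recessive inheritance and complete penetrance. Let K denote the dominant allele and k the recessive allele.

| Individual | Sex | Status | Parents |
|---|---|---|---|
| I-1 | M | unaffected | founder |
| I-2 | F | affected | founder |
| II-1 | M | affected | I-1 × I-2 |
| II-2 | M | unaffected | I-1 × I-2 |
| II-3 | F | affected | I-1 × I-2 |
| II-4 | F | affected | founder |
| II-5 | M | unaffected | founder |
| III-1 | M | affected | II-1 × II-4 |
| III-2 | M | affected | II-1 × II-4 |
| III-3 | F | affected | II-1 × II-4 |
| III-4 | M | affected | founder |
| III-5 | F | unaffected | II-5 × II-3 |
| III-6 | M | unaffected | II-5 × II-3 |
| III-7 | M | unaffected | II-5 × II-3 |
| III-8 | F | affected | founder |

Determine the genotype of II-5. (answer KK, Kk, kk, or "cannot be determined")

cannot be determined

II-5's phenotype allows KK or Kk, and no parent or child forces a single allele at both positions; consistent genotype assignments exist with II-5 as KK or Kk.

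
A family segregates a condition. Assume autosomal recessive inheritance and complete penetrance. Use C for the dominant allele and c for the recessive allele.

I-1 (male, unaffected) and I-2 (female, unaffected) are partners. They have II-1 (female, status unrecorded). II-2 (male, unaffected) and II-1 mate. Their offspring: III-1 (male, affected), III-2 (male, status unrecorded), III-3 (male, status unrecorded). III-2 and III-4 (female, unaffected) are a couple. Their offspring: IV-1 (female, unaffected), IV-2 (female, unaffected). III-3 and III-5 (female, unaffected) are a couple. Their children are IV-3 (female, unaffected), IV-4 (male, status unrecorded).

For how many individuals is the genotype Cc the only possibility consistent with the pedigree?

1

Obligate heterozygotes: II-2 is unaffected so carries C and passed c to III-1 (cc), so II-2 is Cc.
Every other individual is either homozygous by phenotype or has at least one consistent homozygous assignment, so the count is 1.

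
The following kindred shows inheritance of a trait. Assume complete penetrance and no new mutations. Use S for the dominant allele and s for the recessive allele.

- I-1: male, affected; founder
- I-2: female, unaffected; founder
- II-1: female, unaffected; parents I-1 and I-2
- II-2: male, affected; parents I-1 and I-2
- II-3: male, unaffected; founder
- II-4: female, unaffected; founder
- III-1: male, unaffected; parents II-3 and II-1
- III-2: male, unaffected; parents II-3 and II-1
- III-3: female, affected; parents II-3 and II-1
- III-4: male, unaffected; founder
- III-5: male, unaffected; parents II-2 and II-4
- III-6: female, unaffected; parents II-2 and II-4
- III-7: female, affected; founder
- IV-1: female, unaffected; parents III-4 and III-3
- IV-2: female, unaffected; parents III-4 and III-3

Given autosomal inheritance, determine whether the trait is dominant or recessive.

II-3 and II-1 are both unaffected yet have an affected child III-3. Under dominance, an affected child requires at least one affected parent, so the trait cannot be dominant.

recessive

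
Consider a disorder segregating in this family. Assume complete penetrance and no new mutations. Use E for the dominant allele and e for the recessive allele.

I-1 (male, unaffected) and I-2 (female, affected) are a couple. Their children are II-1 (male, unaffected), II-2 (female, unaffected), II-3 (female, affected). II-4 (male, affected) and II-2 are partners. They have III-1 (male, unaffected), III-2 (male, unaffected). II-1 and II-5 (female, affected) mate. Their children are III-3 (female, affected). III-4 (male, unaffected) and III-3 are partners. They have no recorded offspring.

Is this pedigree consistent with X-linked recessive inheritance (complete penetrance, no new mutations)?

Under X-linked recessive, II-1 (unaffected, male) cannot arise from I-1 (unaffected) × I-2 (affected).

No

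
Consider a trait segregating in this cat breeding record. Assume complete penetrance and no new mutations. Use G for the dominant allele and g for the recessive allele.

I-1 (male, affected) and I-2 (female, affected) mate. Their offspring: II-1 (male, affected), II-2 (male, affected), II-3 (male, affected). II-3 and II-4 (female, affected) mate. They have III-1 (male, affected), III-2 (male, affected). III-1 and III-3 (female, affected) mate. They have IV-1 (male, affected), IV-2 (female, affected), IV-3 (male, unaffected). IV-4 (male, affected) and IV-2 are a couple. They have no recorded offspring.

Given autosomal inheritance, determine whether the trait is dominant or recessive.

III-1 and III-3 are both affected yet have an unaffected child IV-3. Under a recessive model two affected parents are homozygous and every child would be affected, so the trait cannot be recessive.

dominant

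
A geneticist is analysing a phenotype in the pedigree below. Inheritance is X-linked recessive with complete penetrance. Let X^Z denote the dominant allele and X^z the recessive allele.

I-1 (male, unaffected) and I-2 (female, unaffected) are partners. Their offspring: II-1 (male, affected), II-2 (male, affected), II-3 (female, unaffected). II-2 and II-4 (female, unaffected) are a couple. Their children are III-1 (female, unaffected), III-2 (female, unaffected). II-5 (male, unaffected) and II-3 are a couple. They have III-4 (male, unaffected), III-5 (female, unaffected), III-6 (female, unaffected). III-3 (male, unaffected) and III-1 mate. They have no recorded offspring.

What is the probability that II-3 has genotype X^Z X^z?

1/3

I-1 is unaffected, so I-1 is X^Z Y.
I-2 is unaffected so carries Z and passed z to II-1 (X^z Y), so I-2 is X^Z X^z.
Their cross gives offspring ratios 1/2 X^Z X^Z : 1/2 X^Z X^z. Conditioning on II-3 being unaffected, P(X^Z X^z) = 1/2 / 1 = 1/2 before taking II-3's own offspring into account.
II-5 is unaffected, so II-5 is X^Z Y.
Now use II-3's offspring. Probability of each recorded status — unaffected son III-4: 1/2 if II-3 is X^Z X^z, 1 if X^Z X^Z. (III-5, III-6: equally likely either way, so uninformative.)
Bayes: P(X^Z X^z) = 1/2·1/2 / (1/2·1/2 + 1/2·1) = 1/3.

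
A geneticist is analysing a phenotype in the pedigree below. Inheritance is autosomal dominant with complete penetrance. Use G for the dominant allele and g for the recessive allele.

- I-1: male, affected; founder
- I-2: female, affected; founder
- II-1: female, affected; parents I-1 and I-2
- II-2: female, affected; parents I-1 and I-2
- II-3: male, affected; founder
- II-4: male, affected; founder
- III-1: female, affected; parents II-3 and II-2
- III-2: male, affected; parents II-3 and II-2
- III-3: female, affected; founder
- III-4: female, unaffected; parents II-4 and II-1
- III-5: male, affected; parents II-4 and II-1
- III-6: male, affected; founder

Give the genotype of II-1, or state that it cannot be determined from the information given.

Gg

From phenotype alone, II-1 is GG or Gg.
II-1 is affected so carries G and passed g to III-4 (gg), so II-1 is Gg.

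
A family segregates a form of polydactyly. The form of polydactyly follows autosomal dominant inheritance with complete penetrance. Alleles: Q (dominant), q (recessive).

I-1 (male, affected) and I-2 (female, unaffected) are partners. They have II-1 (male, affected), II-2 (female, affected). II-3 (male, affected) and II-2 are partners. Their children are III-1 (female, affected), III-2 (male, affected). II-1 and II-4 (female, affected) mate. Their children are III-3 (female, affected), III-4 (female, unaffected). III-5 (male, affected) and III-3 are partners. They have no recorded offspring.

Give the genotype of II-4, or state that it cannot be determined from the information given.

From phenotype alone, II-4 is QQ or Qq.
II-4 is affected so carries Q and passed q to III-4 (qq), so II-4 is Qq.

Qq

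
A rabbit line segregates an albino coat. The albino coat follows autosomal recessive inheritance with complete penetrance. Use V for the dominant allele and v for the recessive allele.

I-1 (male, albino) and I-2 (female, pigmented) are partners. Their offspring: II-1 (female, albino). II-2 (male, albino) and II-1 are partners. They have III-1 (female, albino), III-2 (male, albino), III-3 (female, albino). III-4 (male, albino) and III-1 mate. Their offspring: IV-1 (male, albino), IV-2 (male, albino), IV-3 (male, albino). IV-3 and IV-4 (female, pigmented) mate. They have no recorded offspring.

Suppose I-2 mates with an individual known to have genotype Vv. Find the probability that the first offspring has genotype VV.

I-2 is pigmented so carries V and passed v to II-1 (vv), so I-2 is Vv.
The cross gives 1/4 VV : 1/2 Vv : 1/4 vv, so P(offspring has genotype VV) = 1/4.

1/4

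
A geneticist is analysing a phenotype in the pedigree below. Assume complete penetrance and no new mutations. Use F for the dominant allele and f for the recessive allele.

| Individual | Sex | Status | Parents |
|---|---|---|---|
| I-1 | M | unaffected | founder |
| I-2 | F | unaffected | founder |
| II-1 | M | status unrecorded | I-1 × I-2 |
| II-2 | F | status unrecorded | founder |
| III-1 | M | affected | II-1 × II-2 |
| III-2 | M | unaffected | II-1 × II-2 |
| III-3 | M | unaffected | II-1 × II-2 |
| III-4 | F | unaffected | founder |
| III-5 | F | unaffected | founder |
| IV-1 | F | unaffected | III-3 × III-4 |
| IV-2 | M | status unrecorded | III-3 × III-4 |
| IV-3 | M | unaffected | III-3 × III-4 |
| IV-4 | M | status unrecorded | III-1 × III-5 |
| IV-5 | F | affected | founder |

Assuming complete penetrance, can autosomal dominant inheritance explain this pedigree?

A consistent assignment under autosomal dominant exists: I-1 ff, I-2 ff, II-1 ff, II-2 Ff, III-1 Ff, III-2 ff, III-3 ff, III-4 ff, III-5 ff, IV-1 ff, IV-2 ff, IV-3 ff, IV-4 Ff, IV-5 FF.
In this assignment every recorded phenotype matches its genotype and every non-founder's genotype is obtainable from its parents' genotypes, so the pedigree is consistent.

Yes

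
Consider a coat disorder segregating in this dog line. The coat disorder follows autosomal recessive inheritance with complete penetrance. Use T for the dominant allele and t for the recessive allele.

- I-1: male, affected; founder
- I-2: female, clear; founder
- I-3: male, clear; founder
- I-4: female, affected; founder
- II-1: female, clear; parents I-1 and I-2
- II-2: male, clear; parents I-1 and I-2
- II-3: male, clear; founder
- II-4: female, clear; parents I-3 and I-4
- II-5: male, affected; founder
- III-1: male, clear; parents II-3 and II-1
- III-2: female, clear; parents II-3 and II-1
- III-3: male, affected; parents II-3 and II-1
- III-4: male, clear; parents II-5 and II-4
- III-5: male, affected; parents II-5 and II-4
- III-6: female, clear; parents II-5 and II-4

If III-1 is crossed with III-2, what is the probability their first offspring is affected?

II-3 is clear so carries T and passed t to III-3 (tt), so II-3 is Tt.
II-1 is clear so carries T and received t from I-1 (tt), so II-1 is Tt.
III-1 is a clear offspring of II-3 (Tt) × II-1 (Tt), whose cross gives 1/4 TT : 1/2 Tt : 1/4 tt; conditioning on being clear, III-1 is TT with probability 1/3, Tt with probability 2/3.
III-2 is a clear offspring of II-3 (Tt) × II-1 (Tt), whose cross gives 1/4 TT : 1/2 Tt : 1/4 tt; conditioning on being clear, III-2 is TT with probability 1/3, Tt with probability 2/3.
Summing over parental genotype combinations, P(offspring is affected) = 4/9·1/4 = 1/9.

1/9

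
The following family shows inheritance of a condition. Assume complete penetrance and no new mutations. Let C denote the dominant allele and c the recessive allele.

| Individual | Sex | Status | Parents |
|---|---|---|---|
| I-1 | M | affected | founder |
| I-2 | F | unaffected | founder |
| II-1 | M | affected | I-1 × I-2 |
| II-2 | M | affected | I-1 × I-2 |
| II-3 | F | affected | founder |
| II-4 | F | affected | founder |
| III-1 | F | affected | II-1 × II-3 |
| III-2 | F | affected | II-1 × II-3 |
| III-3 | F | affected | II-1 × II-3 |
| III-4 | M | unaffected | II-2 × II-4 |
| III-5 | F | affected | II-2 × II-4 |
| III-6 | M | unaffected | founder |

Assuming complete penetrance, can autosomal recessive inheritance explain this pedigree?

No

Under autosomal recessive, III-4 (unaffected, male) cannot arise from II-2 (affected) × II-4 (affected).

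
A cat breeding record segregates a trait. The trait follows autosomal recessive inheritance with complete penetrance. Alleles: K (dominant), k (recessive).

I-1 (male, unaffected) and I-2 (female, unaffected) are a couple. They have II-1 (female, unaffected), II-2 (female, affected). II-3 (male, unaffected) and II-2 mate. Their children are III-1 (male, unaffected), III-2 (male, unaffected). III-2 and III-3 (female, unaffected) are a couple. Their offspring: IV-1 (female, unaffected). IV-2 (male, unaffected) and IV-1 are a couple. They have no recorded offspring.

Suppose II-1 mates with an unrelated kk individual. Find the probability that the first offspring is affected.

1/3

I-1 is unaffected so carries K and passed k to II-2 (kk), so I-1 is Kk.
I-2 is unaffected so carries K and passed k to II-2 (kk), so I-2 is Kk.
II-1 is an unaffected offspring of I-1 (Kk) × I-2 (Kk), whose cross gives 1/4 KK : 1/2 Kk : 1/4 kk; conditioning on being unaffected, II-1 is KK with probability 1/3, Kk with probability 2/3.
Summing over parental genotype combinations, P(offspring is affected) = 2/3·1/2 = 1/3.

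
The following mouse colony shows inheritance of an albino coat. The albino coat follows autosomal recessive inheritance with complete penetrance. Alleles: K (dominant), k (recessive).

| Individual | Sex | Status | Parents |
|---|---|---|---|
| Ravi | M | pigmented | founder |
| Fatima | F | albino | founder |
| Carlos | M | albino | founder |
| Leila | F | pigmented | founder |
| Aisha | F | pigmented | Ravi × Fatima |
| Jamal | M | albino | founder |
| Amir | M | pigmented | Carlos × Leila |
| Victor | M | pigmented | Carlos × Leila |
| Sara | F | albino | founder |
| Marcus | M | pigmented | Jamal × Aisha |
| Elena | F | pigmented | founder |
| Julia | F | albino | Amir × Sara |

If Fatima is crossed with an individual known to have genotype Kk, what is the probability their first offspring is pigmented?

1/2

Fatima is albino, so Fatima is kk.
The cross gives 1/2 Kk : 1/2 kk, so P(offspring is pigmented) = 1/2.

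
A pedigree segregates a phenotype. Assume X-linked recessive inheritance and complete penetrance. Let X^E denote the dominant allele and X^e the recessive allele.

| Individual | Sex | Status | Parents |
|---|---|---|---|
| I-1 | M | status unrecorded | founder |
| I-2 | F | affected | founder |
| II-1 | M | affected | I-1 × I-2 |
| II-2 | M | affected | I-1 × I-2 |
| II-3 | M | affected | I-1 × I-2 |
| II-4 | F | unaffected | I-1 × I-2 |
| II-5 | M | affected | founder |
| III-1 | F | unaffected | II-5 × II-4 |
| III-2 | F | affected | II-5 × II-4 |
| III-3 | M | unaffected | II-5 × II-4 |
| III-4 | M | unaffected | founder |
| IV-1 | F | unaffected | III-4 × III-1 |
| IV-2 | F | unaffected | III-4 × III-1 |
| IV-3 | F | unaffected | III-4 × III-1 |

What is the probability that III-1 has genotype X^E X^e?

III-1 is unaffected so carries E and received e from II-5 (X^e Y), so III-1 is X^E X^e, giving P(X^E X^e) = 1.

1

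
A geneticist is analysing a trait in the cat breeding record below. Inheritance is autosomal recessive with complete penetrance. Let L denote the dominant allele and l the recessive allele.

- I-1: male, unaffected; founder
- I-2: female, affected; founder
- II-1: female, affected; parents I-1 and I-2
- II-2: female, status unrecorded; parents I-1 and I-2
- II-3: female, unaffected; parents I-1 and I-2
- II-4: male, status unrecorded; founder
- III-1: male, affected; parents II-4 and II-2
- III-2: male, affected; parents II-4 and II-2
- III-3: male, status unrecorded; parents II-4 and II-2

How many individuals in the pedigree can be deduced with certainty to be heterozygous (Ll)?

Obligate heterozygotes: I-1 is unaffected so carries L and passed l to II-1 (ll), so I-1 is Ll; II-3 is unaffected so carries L and received l from I-2 (ll), so II-3 is Ll.
Every other individual is either homozygous by phenotype or has at least one consistent homozygous assignment, so the count is 2.

2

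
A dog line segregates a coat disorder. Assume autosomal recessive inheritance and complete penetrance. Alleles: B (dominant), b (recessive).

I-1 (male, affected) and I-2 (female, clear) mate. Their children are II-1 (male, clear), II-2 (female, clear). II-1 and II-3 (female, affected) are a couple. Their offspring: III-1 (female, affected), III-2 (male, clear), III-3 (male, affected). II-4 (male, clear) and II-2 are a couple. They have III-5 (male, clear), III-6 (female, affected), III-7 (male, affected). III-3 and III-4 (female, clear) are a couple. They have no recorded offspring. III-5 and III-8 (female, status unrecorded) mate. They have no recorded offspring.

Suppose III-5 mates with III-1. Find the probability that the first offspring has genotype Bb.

II-4 is clear so carries B and passed b to III-6 (bb), so II-4 is Bb.
II-2 is clear so carries B and received b from I-1 (bb), so II-2 is Bb.
III-5 is a clear offspring of II-4 (Bb) × II-2 (Bb), whose cross gives 1/4 BB : 1/2 Bb : 1/4 bb; conditioning on being clear, III-5 is BB with probability 1/3, Bb with probability 2/3.
III-1 is affected, so III-1 is bb.
Summing over parental genotype combinations, P(offspring has genotype Bb) = 1/3·1 + 2/3·1/2 = 2/3.

2/3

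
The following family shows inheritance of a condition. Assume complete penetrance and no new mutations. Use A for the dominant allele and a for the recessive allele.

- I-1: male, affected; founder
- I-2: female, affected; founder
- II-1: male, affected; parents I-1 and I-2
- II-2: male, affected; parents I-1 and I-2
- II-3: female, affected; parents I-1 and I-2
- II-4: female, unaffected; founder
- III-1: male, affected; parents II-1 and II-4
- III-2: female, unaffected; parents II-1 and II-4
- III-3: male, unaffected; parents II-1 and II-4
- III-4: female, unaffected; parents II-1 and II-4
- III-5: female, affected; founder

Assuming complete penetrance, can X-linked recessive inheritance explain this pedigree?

A consistent assignment under X-linked recessive exists: I-1 X^a Y, I-2 X^a X^a, II-1 X^a Y, II-2 X^a Y, II-3 X^a X^a, II-4 X^A X^a, III-1 X^a Y, III-2 X^A X^a, III-3 X^A Y, III-4 X^A X^a, III-5 X^a X^a.
In this assignment every recorded phenotype matches its genotype and every non-founder's genotype is obtainable from its parents' genotypes, so the pedigree is consistent.

Yes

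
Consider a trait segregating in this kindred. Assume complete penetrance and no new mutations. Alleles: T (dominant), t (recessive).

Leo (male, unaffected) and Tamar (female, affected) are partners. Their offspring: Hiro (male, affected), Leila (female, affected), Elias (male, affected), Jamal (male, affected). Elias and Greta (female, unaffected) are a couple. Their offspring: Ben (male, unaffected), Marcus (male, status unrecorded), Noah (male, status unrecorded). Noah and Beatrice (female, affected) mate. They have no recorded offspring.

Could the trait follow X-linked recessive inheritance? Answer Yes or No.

No

Under X-linked recessive, Leila (affected, female) cannot arise from Leo (unaffected) × Tamar (affected).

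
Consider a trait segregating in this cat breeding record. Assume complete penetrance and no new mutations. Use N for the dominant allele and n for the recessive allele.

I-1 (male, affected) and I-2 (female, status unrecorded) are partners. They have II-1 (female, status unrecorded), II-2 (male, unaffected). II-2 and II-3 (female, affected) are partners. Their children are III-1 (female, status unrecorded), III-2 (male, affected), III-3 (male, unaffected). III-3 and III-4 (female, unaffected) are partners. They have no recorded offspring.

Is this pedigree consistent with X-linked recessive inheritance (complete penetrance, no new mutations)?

No

Under X-linked recessive, III-3 (unaffected, male) cannot arise from II-2 (unaffected) × II-3 (affected).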